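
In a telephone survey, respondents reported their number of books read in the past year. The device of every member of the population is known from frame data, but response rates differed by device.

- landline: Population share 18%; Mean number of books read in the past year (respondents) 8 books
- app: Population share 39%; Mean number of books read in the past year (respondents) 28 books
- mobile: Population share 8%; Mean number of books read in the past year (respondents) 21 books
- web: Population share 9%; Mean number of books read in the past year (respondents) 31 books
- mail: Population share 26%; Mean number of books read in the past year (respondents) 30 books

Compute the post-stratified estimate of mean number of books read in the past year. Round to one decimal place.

24.6

Reweight to the known device distribution:
  landline: 0.18 × 8 = 1.44
  app: 0.39 × 28 = 10.92
  mobile: 0.08 × 21 = 1.68
  web: 0.09 × 31 = 2.79
  mail: 0.26 × 30 = 7.8
Post-stratified estimate = 24.63 → 24.6.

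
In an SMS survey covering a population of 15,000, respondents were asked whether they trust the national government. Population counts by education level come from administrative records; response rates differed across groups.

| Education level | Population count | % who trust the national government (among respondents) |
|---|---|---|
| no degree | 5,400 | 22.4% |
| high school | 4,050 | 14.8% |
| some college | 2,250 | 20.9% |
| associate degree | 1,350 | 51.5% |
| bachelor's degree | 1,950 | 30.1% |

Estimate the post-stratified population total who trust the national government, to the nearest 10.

Each cell contributes its population count × the respondent rate:
  no degree: 5,400 × 22.4% = 1209.6
  high school: 4,050 × 14.8% = 599.4
  some college: 2,250 × 20.9% = 470.25
  associate degree: 1,350 × 51.5% = 695.25
  bachelor's degree: 1,950 × 30.1% = 586.95
Estimated total = 3561.45 → 3,560.

3,560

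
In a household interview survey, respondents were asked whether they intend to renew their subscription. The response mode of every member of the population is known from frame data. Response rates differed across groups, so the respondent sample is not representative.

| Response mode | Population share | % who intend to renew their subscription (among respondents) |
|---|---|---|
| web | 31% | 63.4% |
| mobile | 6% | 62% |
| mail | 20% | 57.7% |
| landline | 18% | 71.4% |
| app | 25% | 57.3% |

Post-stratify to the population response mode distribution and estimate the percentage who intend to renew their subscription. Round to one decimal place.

Each cell contributes population-share × respondent value:
  web: 0.31 × 63.4 = 19.654
  mobile: 0.06 × 62 = 3.72
  mail: 0.2 × 57.7 = 11.54
  landline: 0.18 × 71.4 = 12.852
  app: 0.25 × 57.3 = 14.325
Post-stratified estimate = 62.091 → 62.1%.

62.1%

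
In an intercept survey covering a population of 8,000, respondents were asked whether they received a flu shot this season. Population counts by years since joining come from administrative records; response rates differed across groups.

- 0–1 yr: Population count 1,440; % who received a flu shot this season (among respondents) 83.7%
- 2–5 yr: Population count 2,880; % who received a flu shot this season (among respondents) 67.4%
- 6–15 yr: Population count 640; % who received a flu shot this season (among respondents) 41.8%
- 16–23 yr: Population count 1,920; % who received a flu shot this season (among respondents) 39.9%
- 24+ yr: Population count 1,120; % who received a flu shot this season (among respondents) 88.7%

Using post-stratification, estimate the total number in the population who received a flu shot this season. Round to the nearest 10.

Estimated count per cell = population count × respondent percentage:
  0–1 yr: 1,440 × 83.7% = 1205.28
  2–5 yr: 2,880 × 67.4% = 1941.12
  6–15 yr: 640 × 41.8% = 267.52
  16–23 yr: 1,920 × 39.9% = 766.08
  24+ yr: 1,120 × 88.7% = 993.44
Estimated total = 5173.44 → 5,170.

5,170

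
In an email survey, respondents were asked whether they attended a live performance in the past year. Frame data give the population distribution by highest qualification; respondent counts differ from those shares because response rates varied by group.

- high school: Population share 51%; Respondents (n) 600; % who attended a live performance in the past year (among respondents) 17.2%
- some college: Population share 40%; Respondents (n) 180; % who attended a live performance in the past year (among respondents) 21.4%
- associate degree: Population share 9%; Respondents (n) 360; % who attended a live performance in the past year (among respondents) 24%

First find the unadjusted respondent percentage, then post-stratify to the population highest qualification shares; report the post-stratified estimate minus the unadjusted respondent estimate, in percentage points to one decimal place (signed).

Without adjustment, the pooled respondent share is:
  (600/1140)×17.2 + (180/1140)×21.4 + (360/1140)×24 = 20.0105%
Post-stratifying to population shares instead:
  0.51×17.2 + 0.4×21.4 + 0.09×24 = 19.492%
Difference = 19.492 − 20.0105 = -0.5185 pp.

-0.5 percentage points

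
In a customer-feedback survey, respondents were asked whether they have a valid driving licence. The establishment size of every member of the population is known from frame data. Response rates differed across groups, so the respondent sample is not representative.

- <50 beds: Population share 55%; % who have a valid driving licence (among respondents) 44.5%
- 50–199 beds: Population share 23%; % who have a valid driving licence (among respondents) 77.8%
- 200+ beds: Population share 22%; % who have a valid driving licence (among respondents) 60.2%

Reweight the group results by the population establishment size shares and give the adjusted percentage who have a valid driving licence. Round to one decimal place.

55.6%

Post-stratification weights by population share, not respondent share:
  <50 beds: 0.55 × 44.5 = 24.475
  50–199 beds: 0.23 × 77.8 = 17.894
  200+ beds: 0.22 × 60.2 = 13.244
Post-stratified estimate = 55.613 → 55.6%.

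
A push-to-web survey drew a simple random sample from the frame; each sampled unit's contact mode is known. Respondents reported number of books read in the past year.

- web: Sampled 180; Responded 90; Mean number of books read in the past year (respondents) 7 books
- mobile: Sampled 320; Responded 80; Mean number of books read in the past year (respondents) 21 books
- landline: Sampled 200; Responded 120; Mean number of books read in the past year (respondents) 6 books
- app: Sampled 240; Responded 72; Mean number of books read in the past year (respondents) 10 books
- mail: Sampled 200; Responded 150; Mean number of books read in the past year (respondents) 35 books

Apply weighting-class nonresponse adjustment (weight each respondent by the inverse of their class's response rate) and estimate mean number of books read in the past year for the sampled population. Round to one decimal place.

16.3

Class response rates: web 90/180 = 50%, mobile 80/320 = 25%, landline 120/200 = 60%, app 72/240 = 30%, mail 150/200 = 75%.
With weight = n_sampled/n_responded per class, the weighted class total is n_sampled:
  web: 180 × 7 = 1260
  mobile: 320 × 21 = 6720
  landline: 200 × 6 = 1200
  app: 240 × 10 = 2400
  mail: 200 × 35 = 7000
Adjusted estimate = 18,580 / 1,140 = 16.2982 → 16.3.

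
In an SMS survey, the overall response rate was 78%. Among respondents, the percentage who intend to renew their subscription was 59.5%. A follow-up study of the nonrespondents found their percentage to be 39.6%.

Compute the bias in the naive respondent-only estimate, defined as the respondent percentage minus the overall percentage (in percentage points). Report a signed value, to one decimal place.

+4.4 percentage points

Nonresponse fraction = 1 − 0.78 = 0.22.
Bias = (nonresponse fraction) × (respondent percentage − nonrespondent percentage)
     = 0.22 × (59.5 − 39.6) = 0.22 × 19.9 = 4.378.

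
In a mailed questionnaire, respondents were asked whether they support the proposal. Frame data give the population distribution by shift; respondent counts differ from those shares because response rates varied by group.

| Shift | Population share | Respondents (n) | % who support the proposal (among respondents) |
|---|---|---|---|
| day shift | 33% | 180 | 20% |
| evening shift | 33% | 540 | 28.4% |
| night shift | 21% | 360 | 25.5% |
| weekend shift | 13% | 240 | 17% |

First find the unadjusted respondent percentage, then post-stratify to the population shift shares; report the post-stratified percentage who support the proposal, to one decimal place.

Naive respondent-only estimate (weights = respondent counts):
  (180/1320)×20 + (540/1320)×28.4 + (360/1320)×25.5 + (240/1320)×17 = 24.3909%
Post-stratifying to population shares instead:
  0.33×20 + 0.33×28.4 + 0.21×25.5 + 0.13×17 = 23.537%

23.5%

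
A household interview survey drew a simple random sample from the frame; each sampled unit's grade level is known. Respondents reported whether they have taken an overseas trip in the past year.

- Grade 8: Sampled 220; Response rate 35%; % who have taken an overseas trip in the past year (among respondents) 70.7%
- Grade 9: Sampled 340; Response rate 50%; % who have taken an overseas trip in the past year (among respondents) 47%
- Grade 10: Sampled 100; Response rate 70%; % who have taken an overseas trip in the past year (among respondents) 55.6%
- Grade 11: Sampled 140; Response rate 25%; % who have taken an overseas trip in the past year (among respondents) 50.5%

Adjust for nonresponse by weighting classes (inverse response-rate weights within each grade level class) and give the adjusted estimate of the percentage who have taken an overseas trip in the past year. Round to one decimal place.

55.2%

Each respondent's weight = sampled/responded in their class; summing within a class gives n_sampled, so:
  Grade 8: 220 × 70.7 = 15,554
  Grade 9: 340 × 47 = 15,980
  Grade 10: 100 × 55.6 = 5560
  Grade 11: 140 × 50.5 = 7070
Adjusted estimate = 44,164 / 800 = 55.205 → 55.2%.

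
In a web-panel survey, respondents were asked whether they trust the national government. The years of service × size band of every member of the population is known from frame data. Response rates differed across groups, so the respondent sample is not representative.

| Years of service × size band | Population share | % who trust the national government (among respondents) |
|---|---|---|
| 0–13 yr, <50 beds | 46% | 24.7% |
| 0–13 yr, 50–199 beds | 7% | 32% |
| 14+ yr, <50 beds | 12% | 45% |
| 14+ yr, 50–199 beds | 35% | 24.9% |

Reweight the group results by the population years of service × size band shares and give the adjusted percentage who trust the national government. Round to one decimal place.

27.7%

Reweight to the known years of service × size band distribution:
  0–13 yr, <50 beds: 0.46 × 24.7 = 11.362
  0–13 yr, 50–199 beds: 0.07 × 32 = 2.24
  14+ yr, <50 beds: 0.12 × 45 = 5.4
  14+ yr, 50–199 beds: 0.35 × 24.9 = 8.715
Post-stratified estimate = 27.717 → 27.7%.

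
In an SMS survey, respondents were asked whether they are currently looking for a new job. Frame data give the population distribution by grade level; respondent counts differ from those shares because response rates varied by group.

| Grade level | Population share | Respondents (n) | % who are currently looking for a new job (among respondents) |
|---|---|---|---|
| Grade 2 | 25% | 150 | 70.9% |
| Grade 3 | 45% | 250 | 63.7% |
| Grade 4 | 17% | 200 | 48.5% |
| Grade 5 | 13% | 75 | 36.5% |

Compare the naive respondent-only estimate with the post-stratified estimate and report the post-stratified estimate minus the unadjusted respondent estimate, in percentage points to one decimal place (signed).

+1.6 percentage points

Naive respondent-only estimate (weights = respondent counts):
  (150/675)×70.9 + (250/675)×63.7 + (200/675)×48.5 + (75/675)×36.5 = 57.7741%
Reweighting by population grade level shares:
  0.25×70.9 + 0.45×63.7 + 0.17×48.5 + 0.13×36.5 = 59.38%
Difference = 59.38 − 57.7741 = 1.6059 pp.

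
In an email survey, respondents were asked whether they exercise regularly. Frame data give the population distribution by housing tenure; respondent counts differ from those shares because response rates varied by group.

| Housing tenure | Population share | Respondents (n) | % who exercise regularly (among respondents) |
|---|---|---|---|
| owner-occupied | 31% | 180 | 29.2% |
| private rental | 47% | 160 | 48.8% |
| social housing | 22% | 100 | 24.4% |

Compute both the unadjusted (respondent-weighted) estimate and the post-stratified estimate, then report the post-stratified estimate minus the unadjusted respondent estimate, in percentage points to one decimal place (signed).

+2.1 percentage points

Naive respondent-only estimate (weights = respondent counts):
  (180/440)×29.2 + (160/440)×48.8 + (100/440)×24.4 = 35.2364%
Post-stratified estimate weights by population shares:
  0.31×29.2 + 0.47×48.8 + 0.22×24.4 = 37.356%
Difference = 37.356 − 35.2364 = 2.1196 pp.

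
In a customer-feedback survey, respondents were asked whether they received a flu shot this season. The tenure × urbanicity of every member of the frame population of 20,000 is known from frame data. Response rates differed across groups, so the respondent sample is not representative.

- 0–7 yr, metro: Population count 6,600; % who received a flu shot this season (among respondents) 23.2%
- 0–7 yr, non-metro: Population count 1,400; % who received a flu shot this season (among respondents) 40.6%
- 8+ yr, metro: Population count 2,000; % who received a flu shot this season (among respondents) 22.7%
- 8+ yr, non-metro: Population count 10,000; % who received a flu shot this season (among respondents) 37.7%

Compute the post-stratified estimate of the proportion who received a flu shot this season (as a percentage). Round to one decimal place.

31.6%

Post-stratification weights by population share, not respondent share:
  0–7 yr, metro: (6,600/20,000) × 23.2 = 7.656
  0–7 yr, non-metro: (1,400/20,000) × 40.6 = 2.842
  8+ yr, metro: (2,000/20,000) × 22.7 = 2.27
  8+ yr, non-metro: (10,000/20,000) × 37.7 = 18.85
Post-stratified estimate = 31.618 → 31.6%.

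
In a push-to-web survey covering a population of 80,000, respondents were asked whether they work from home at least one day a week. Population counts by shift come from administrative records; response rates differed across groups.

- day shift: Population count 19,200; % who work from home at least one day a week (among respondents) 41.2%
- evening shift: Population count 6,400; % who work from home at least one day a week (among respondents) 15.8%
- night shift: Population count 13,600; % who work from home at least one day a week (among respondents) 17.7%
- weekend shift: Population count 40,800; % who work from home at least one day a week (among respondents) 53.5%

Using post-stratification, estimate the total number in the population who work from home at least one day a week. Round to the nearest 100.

33,200

Each cell contributes its population count × the respondent rate:
  day shift: 19,200 × 41.2% = 7910.4
  evening shift: 6,400 × 15.8% = 1011.2
  night shift: 13,600 × 17.7% = 2407.2
  weekend shift: 40,800 × 53.5% = 21,828
Estimated total = 33156.8 → 33,200.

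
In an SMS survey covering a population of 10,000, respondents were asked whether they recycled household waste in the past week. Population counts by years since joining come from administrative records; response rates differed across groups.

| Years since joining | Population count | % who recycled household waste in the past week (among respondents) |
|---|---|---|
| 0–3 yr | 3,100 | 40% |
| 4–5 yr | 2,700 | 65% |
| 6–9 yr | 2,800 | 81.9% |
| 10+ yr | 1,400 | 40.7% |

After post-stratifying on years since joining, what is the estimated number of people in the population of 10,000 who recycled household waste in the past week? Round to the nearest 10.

Each cell contributes its population count × the respondent rate:
  0–3 yr: 3,100 × 40% = 1240
  4–5 yr: 2,700 × 65% = 1755
  6–9 yr: 2,800 × 81.9% = 2293.2
  10+ yr: 1,400 × 40.7% = 569.8
Estimated total = 5858 → 5,860.

5,860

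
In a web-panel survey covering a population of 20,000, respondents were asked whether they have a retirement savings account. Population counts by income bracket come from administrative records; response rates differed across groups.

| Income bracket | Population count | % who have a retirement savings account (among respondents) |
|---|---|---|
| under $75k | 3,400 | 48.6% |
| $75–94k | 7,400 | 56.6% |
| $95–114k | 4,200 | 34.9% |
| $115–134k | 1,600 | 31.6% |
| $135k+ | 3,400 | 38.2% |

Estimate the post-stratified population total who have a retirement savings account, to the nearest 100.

Apply each group's respondent rate to its population count:
  under $75k: 3,400 × 48.6% = 1652.4
  $75–94k: 7,400 × 56.6% = 4188.4
  $95–114k: 4,200 × 34.9% = 1465.8
  $115–134k: 1,600 × 31.6% = 505.6
  $135k+: 3,400 × 38.2% = 1298.8
Estimated total = 9111 → 9,100.

9,100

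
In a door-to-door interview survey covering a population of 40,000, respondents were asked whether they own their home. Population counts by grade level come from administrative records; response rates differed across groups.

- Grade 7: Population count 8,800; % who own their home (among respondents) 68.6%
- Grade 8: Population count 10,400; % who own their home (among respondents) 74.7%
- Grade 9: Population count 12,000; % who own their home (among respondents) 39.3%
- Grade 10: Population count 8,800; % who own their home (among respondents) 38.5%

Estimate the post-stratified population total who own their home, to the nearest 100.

21,900

Estimated count per cell = population count × respondent percentage:
  Grade 7: 8,800 × 68.6% = 6036.8
  Grade 8: 10,400 × 74.7% = 7768.8
  Grade 9: 12,000 × 39.3% = 4716
  Grade 10: 8,800 × 38.5% = 3388
Estimated total = 21909.6 → 21,900.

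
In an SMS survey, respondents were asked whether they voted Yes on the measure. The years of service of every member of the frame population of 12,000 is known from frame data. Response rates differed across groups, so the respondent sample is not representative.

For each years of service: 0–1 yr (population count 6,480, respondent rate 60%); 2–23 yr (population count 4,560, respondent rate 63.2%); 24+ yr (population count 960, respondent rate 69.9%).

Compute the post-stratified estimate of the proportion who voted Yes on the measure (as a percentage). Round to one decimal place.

Weight each group's respondent value by its population share:
  0–1 yr: (6,480/12,000) × 60 = 32.4
  2–23 yr: (4,560/12,000) × 63.2 = 24.016
  24+ yr: (960/12,000) × 69.9 = 5.592
Post-stratified estimate = 62.008 → 62.0%.

62.0%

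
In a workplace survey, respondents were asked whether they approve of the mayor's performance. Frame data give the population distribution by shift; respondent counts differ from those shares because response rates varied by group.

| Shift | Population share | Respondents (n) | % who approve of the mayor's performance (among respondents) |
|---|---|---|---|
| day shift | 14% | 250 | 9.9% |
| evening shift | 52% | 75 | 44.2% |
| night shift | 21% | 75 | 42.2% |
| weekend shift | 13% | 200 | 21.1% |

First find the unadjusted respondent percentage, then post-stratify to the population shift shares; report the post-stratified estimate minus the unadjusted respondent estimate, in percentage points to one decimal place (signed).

Unadjusted (pooled respondent) estimate weights by respondent counts:
  (250/600)×9.9 + (75/600)×44.2 + (75/600)×42.2 + (200/600)×21.1 = 21.9583%
Post-stratifying to population shares instead:
  0.14×9.9 + 0.52×44.2 + 0.21×42.2 + 0.13×21.1 = 35.975%
Difference = 35.975 − 21.9583 = 14.0167 pp.

+14.0 percentage points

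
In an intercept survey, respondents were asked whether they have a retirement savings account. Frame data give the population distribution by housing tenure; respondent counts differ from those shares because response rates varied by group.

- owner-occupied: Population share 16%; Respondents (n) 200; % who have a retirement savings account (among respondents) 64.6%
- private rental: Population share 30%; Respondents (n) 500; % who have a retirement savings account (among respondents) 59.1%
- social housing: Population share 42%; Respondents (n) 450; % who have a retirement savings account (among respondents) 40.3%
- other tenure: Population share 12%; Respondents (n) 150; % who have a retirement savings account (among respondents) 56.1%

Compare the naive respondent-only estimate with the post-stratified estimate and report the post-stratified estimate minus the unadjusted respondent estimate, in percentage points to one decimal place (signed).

Unadjusted (pooled respondent) estimate weights by respondent counts:
  (200/1300)×64.6 + (500/1300)×59.1 + (450/1300)×40.3 + (150/1300)×56.1 = 53.0923%
Reweighting by population housing tenure shares:
  0.16×64.6 + 0.3×59.1 + 0.42×40.3 + 0.12×56.1 = 51.724%
Difference = 51.724 − 53.0923 = -1.3683 pp.

-1.4 percentage points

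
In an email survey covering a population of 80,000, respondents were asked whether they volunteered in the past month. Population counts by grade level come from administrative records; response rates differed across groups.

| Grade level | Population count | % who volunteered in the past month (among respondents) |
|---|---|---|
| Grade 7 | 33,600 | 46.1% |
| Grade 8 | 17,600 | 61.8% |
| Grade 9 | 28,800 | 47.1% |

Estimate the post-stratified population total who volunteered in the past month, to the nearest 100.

Each cell contributes its population count × the respondent rate:
  Grade 7: 33,600 × 46.1% = 15489.6
  Grade 8: 17,600 × 61.8% = 10876.8
  Grade 9: 28,800 × 47.1% = 13564.8
Estimated total = 39931.2 → 39,900.

39,900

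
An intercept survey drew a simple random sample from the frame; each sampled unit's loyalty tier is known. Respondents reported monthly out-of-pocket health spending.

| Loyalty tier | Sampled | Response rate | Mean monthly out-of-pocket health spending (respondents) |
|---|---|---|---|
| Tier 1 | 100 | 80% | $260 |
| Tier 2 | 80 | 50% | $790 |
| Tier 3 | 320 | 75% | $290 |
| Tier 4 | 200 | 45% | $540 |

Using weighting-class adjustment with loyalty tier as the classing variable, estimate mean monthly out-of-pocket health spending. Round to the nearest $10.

With weight = n_sampled/n_responded per class, the weighted class total is n_sampled:
  Tier 1: 100 × 260 = 26,000
  Tier 2: 80 × 790 = 63,200
  Tier 3: 320 × 290 = 92,800
  Tier 4: 200 × 540 = 108,000
Adjusted estimate = 290,000 / 700 = 414.286 → $410.

$410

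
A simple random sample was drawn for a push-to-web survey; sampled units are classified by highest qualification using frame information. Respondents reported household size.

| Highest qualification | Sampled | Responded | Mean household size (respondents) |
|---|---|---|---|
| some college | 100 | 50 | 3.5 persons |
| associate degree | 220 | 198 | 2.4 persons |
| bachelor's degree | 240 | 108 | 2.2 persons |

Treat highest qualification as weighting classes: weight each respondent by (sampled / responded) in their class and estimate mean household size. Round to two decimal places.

Response rates by class: some college 50/100 = 50%, associate degree 198/220 = 90%, bachelor's degree 108/240 = 45%.
Inverse-response-rate weighting restores each class to its sampled count, so class totals weight by n_sampled:
  some college: 100 × 3.5 = 350
  associate degree: 220 × 2.4 = 528
  bachelor's degree: 240 × 2.2 = 528
Adjusted estimate = 1406 / 560 = 2.51071 → 2.51.

2.51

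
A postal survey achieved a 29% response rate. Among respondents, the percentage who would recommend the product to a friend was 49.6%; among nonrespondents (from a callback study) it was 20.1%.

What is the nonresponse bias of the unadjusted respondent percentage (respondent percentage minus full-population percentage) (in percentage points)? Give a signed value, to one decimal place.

Nonresponse fraction = 1 − 0.29 = 0.71.
Bias = (nonresponse fraction) × (respondent percentage − nonrespondent percentage)
     = 0.71 × (49.6 − 20.1) = 0.71 × 29.5 = 20.945.

+20.9 percentage points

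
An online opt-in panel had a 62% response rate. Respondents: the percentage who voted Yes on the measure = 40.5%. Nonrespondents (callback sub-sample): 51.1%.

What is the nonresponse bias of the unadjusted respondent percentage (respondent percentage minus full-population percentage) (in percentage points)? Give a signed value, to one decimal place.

Nonresponse fraction = 1 − 0.62 = 0.38.
Bias = (nonresponse fraction) × (respondent percentage − nonrespondent percentage)
     = 0.38 × (40.5 − 51.1) = 0.38 × -10.6 = -4.028.

-4.0 percentage points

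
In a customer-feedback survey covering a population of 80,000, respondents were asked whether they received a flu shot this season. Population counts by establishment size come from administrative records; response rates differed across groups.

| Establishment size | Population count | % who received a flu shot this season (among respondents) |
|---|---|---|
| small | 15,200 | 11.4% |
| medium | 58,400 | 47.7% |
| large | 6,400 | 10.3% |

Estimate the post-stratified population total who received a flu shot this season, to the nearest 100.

30,200

Apply each group's respondent rate to its population count:
  small: 15,200 × 11.4% = 1732.8
  medium: 58,400 × 47.7% = 27856.8
  large: 6,400 × 10.3% = 659.2
Estimated total = 30248.8 → 30,200.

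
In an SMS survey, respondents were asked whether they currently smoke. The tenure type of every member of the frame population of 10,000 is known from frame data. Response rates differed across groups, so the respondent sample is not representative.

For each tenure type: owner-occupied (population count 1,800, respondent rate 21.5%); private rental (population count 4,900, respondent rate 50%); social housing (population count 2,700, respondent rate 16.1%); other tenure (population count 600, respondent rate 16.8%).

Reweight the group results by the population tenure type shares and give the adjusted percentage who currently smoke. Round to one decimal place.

33.7%

Reweight to the known tenure type distribution:
  owner-occupied: (1,800/10,000) × 21.5 = 3.87
  private rental: (4,900/10,000) × 50 = 24.5
  social housing: (2,700/10,000) × 16.1 = 4.347
  other tenure: (600/10,000) × 16.8 = 1.008
Post-stratified estimate = 33.725 → 33.7%.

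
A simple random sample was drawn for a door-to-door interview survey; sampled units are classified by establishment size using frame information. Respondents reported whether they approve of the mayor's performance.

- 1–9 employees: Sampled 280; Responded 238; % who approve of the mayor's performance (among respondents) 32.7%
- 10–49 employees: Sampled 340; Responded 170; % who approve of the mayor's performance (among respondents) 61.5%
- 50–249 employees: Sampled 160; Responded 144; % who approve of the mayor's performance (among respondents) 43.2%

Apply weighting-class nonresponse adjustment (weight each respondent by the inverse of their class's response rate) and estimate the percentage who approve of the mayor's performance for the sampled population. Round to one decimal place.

47.4%

Class response rates: 1–9 employees 238/280 = 85%, 10–49 employees 170/340 = 50%, 50–249 employees 144/160 = 90%.
Inverse-response-rate weighting restores each class to its sampled count, so class totals weight by n_sampled:
  1–9 employees: 280 × 32.7 = 9156
  10–49 employees: 340 × 61.5 = 20,910
  50–249 employees: 160 × 43.2 = 6912
Adjusted estimate = 36,978 / 780 = 47.4077 → 47.4%.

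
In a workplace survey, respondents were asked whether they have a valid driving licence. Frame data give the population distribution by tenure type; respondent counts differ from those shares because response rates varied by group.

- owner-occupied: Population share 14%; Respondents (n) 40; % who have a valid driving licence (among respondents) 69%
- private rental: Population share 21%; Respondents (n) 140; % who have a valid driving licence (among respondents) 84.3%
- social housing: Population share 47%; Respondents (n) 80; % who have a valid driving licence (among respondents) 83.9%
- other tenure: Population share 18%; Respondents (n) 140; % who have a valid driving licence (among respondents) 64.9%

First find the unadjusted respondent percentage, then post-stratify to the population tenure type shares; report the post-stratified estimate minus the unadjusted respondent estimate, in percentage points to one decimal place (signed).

+2.6 percentage points

Unadjusted (pooled respondent) estimate weights by respondent counts:
  (40/400)×69 + (140/400)×84.3 + (80/400)×83.9 + (140/400)×64.9 = 75.9%
Post-stratified estimate weights by population shares:
  0.14×69 + 0.21×84.3 + 0.47×83.9 + 0.18×64.9 = 78.478%
Difference = 78.478 − 75.9 = 2.578 pp.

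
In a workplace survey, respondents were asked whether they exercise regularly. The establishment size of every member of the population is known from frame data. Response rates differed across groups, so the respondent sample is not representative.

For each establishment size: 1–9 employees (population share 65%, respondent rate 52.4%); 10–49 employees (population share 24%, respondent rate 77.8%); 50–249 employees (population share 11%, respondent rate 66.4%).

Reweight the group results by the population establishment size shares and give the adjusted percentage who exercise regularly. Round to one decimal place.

Reweight to the known establishment size distribution:
  1–9 employees: 0.65 × 52.4 = 34.06
  10–49 employees: 0.24 × 77.8 = 18.672
  50–249 employees: 0.11 × 66.4 = 7.304
Post-stratified estimate = 60.036 → 60.0%.

60.0%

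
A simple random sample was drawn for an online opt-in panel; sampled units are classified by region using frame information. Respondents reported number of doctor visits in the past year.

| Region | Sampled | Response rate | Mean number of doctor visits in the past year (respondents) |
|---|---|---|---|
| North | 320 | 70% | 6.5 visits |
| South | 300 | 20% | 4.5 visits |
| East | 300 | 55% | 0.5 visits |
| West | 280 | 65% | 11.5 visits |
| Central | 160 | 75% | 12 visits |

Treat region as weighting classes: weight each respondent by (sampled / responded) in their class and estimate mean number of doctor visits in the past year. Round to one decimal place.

With weight = n_sampled/n_responded per class, the weighted class total is n_sampled:
  North: 320 × 6.5 = 2080
  South: 300 × 4.5 = 1350
  East: 300 × 0.5 = 150
  West: 280 × 11.5 = 3220
  Central: 160 × 12 = 1920
Adjusted estimate = 8720 / 1,360 = 6.41176 → 6.4.

6.4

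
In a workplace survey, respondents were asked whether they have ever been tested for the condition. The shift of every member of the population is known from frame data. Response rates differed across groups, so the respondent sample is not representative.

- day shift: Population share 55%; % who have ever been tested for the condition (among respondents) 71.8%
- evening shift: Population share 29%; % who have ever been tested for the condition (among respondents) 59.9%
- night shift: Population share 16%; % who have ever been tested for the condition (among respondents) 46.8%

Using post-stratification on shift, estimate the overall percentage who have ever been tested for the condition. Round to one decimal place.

Weight each group's respondent value by its population share:
  day shift: 0.55 × 71.8 = 39.49
  evening shift: 0.29 × 59.9 = 17.371
  night shift: 0.16 × 46.8 = 7.488
Post-stratified estimate = 64.349 → 64.3%.

64.3%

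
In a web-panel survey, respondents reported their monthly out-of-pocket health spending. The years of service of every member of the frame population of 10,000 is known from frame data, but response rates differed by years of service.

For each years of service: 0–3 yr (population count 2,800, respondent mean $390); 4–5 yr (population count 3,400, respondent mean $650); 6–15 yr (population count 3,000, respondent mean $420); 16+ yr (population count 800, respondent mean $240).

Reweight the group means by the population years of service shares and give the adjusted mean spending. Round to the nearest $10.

$480

Post-stratification weights by population share, not respondent share:
  0–3 yr: (2,800/10,000) × 390 = 109.2
  4–5 yr: (3,400/10,000) × 650 = 221
  6–15 yr: (3,000/10,000) × 420 = 126
  16+ yr: (800/10,000) × 240 = 19.2
Post-stratified estimate = 475.4 → $480.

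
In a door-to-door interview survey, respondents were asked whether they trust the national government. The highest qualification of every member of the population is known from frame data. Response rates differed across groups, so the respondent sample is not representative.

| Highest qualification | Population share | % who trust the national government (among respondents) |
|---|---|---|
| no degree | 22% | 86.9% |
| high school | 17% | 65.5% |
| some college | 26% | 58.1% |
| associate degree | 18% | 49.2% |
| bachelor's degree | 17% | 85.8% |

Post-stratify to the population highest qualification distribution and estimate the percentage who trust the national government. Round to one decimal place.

Post-stratification weights by population share, not respondent share:
  no degree: 0.22 × 86.9 = 19.118
  high school: 0.17 × 65.5 = 11.135
  some college: 0.26 × 58.1 = 15.106
  associate degree: 0.18 × 49.2 = 8.856
  bachelor's degree: 0.17 × 85.8 = 14.586
Post-stratified estimate = 68.801 → 68.8%.

68.8%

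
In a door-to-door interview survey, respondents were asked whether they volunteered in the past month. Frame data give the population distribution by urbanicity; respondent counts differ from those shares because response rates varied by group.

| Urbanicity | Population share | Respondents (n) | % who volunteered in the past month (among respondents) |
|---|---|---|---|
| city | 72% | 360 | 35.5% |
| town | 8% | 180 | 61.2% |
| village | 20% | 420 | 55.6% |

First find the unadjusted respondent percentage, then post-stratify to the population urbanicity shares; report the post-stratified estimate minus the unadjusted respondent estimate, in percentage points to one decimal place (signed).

-7.5 percentage points

Unadjusted (pooled respondent) estimate weights by respondent counts:
  (360/960)×35.5 + (180/960)×61.2 + (420/960)×55.6 = 49.1125%
Post-stratified estimate weights by population shares:
  0.72×35.5 + 0.08×61.2 + 0.2×55.6 = 41.576%
Difference = 41.576 − 49.1125 = -7.5365 pp.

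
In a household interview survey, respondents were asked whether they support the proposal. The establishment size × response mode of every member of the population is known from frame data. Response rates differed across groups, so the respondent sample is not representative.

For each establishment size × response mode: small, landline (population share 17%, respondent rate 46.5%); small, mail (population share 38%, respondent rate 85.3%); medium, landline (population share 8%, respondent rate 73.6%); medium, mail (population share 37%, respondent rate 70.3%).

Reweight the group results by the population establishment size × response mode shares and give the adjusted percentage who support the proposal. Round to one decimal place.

Post-stratification weights by population share, not respondent share:
  small, landline: 0.17 × 46.5 = 7.905
  small, mail: 0.38 × 85.3 = 32.414
  medium, landline: 0.08 × 73.6 = 5.888
  medium, mail: 0.37 × 70.3 = 26.011
Post-stratified estimate = 72.218 → 72.2%.

72.2%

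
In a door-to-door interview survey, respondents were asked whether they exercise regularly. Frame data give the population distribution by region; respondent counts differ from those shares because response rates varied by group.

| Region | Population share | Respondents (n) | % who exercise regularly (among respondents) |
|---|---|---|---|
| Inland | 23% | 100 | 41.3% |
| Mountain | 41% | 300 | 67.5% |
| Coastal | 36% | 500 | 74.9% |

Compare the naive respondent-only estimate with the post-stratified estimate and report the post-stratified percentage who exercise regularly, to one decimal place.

64.1%

Without adjustment, the pooled respondent share is:
  (100/900)×41.3 + (300/900)×67.5 + (500/900)×74.9 = 68.7%
Post-stratifying to population shares instead:
  0.23×41.3 + 0.41×67.5 + 0.36×74.9 = 64.138%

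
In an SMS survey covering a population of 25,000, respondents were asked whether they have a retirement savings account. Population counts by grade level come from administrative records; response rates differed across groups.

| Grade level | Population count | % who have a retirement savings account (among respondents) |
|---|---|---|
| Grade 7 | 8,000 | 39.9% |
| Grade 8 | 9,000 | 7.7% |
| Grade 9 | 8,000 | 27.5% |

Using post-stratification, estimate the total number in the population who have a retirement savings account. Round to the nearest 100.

6,100

Each cell contributes its population count × the respondent rate:
  Grade 7: 8,000 × 39.9% = 3192
  Grade 8: 9,000 × 7.7% = 693
  Grade 9: 8,000 × 27.5% = 2200
Estimated total = 6085 → 6,100.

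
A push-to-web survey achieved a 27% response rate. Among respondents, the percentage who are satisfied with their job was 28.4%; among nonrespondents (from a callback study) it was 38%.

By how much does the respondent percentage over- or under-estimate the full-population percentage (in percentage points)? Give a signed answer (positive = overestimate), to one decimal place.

Nonresponse fraction = 1 − 0.27 = 0.73.
Bias = (nonresponse fraction) × (respondent percentage − nonrespondent percentage)
     = 0.73 × (28.4 − 38) = 0.73 × -9.6 = -7.008.

-7.0 percentage points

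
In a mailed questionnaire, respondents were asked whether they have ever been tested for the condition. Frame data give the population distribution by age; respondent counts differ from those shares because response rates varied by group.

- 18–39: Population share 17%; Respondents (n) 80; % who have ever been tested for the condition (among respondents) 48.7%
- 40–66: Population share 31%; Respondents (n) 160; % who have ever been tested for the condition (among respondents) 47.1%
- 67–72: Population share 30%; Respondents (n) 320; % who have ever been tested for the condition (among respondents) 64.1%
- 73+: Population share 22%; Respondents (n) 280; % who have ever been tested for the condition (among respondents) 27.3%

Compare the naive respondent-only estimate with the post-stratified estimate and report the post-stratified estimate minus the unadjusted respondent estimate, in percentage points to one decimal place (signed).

+1.0 percentage points

Without adjustment, the pooled respondent share is:
  (80/840)×48.7 + (160/840)×47.1 + (320/840)×64.1 + (280/840)×27.3 = 47.1286%
Reweighting by population age shares:
  0.17×48.7 + 0.31×47.1 + 0.3×64.1 + 0.22×27.3 = 48.116%
Difference = 48.116 − 47.1286 = 0.9874 pp.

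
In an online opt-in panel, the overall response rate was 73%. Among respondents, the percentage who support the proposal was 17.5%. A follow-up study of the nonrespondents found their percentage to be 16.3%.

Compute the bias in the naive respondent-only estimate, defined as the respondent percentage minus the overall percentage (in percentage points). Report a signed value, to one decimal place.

+0.3 percentage points

Nonresponse fraction = 1 − 0.73 = 0.27.
Bias = (nonresponse fraction) × (respondent percentage − nonrespondent percentage)
     = 0.27 × (17.5 − 16.3) = 0.27 × 1.2 = 0.324.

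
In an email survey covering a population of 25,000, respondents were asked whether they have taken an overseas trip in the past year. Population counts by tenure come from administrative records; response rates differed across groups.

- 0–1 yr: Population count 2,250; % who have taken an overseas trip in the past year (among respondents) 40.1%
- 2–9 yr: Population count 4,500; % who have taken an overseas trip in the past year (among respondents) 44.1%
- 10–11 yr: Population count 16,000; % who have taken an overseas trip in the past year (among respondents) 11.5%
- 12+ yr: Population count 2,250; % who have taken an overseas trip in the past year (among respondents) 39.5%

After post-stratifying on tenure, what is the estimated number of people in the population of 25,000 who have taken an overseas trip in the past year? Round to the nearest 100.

5,600

Each cell contributes its population count × the respondent rate:
  0–1 yr: 2,250 × 40.1% = 902.25
  2–9 yr: 4,500 × 44.1% = 1984.5
  10–11 yr: 16,000 × 11.5% = 1840
  12+ yr: 2,250 × 39.5% = 888.75
Estimated total = 5615.5 → 5,600.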